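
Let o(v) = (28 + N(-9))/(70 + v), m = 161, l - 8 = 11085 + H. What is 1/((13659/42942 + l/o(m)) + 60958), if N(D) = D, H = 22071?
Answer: 271966/126236483511 ≈ 2.1544e-6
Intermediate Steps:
l = 33164 (l = 8 + (11085 + 22071) = 8 + 33156 = 33164)
o(v) = 19/(70 + v) (o(v) = (28 - 9)/(70 + v) = 19/(70 + v))
1/((13659/42942 + l/o(m)) + 60958) = 1/((13659/42942 + 33164/((19/(70 + 161)))) + 60958) = 1/((13659*(1/42942) + 33164/((19/231))) + 60958) = 1/((4553/14314 + 33164/((19*(1/231)))) + 60958) = 1/((4553/14314 + 33164/(19/231)) + 60958) = 1/((4553/14314 + 33164*(231/19)) + 60958) = 1/((4553/14314 + 7660884/19) + 60958) = 1/(109657980083/271966 + 60958) = 1/(126236483511/271966) = 271966/126236483511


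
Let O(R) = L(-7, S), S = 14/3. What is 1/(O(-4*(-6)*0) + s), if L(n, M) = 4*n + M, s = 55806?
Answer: 3/167348 ≈ 1.7927e-5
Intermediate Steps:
S = 14/3 (S = 14*(⅓) = 14/3 ≈ 4.6667)
L(n, M) = M + 4*n
O(R) = -70/3 (O(R) = 14/3 + 4*(-7) = 14/3 - 28 = -70/3)
1/(O(-4*(-6)*0) + s) = 1/(-70/3 + 55806) = 1/(167348/3) = 3/167348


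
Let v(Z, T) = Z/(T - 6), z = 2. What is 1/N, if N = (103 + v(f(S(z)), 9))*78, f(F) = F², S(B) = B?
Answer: 1/8138 ≈ 0.00012288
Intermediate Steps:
v(Z, T) = Z/(-6 + T)
N = 8138 (N = (103 + 2²/(-6 + 9))*78 = (103 + 4/3)*78 = (313/3)*78 = 8138)
1/N = 1/8138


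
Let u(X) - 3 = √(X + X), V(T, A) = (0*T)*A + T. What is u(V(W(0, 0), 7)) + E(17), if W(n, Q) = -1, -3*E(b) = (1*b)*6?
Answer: -31 + I*√2 ≈ -31.0 + 1.4142*I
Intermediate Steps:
E(b) = -2*b (E(b) = -1*b*6/3 = -b*6/3 = -2*b)
V(T, A) = T (V(T, A) = 0*A + T = 0 + T = T)
u(X) = 3 + √2*√X (u(X) = 3 + √(X + X) = 3 + √(2*X) = 3 + √2*√X)
u(V(W(0, 0), 7)) + E(17) = (3 + √2*√(-1)) - 2*17 = (3 + √2*I) - 34 = (3 + I*√2) - 34 = -31 + I*√2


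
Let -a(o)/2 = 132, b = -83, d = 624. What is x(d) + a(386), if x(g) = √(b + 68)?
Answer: -264 + I*√15 ≈ -264.0 + 3.873*I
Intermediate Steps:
a(o) = -264 (a(o) = -2*132 = -264)
x(g) = I*√15 (x(g) = √(-83 + 68) = √(-15) = I*√15)
x(d) + a(386) = I*√15 - 264 = -264 + I*√15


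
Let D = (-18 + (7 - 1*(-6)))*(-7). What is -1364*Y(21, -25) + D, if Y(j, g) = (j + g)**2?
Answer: -21789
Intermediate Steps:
Y(j, g) = (g + j)**2
D = 35 (D = (-18 + (7 + 6))*(-7) = (-18 + 13)*(-7) = -5*(-7) = 35)
-1364*Y(21, -25) + D = -1364*(-25 + 21)**2 + 35 = -1364*(-4)**2 + 35 = -1364*16 + 35 = -21824 + 35 = -21789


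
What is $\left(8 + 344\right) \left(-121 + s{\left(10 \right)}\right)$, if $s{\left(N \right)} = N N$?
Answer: $-7392$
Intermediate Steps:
$s{\left(N \right)} = N^{2}$
$\left(8 + 344\right) \left(-121 + s{\left(10 \right)}\right) = \left(8 + 344\right) \left(-121 + 10^{2}\right) = 352 \left(-121 + 100\right) = 352 \left(-21\right) = -7392$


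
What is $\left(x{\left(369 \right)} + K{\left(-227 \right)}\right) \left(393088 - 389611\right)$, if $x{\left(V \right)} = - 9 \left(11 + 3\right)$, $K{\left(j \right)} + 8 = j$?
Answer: $-1255197$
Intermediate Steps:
$K{\left(j \right)} = -8 + j$
$x{\left(V \right)} = -126$ ($x{\left(V \right)} = \left(-9\right) 14 = -126$)
$\left(x{\left(369 \right)} + K{\left(-227 \right)}\right) \left(393088 - 389611\right) = \left(-126 - 235\right) \left(393088 - 389611\right) = \left(-126 - 235\right) 3477 = \left(-361\right) 3477 = -1255197$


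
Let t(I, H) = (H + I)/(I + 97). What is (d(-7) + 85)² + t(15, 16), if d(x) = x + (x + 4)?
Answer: 630031/112 ≈ 5625.3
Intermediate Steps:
d(x) = 4 + 2*x (d(x) = x + (4 + x) = 4 + 2*x)
t(I, H) = (H + I)/(97 + I)
(d(-7) + 85)² + t(15, 16) = ((4 + 2*(-7)) + 85)² + (16 + 15)/(97 + 15) = ((4 - 14) + 85)² + 31/112 = (-10 + 85)² + (1/112)*31 = 75² + 31/112 = 5625 + 31/112 = 630031/112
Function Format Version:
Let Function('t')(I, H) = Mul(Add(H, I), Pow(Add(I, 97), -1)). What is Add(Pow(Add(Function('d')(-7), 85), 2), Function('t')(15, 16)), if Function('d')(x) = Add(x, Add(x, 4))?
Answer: Rational(630031, 112) ≈ 5625.3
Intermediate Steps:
Function('d')(x) = Add(4, Mul(2, x)) (Function('d')(x) = Add(x, Add(4, x)) = Add(4, Mul(2, x)))
Function('t')(I, H) = Mul(Pow(Add(97, I), -1), Add(H, I)) (Function('t')(I, H) = Mul(Add(H, I), Pow(Add(97, I), -1)) = Mul(Pow(Add(97, I), -1), Add(H, I)))
Add(Pow(Add(Function('d')(-7), 85), 2), Function('t')(15, 16)) = Add(Pow(Add(Add(4, Mul(2, -7)), 85), 2), Mul(Pow(Add(97, 15), -1), Add(16, 15))) = Add(Pow(Add(Add(4, -14), 85), 2), Mul(Pow(112, -1), 31)) = Add(Pow(Add(-10, 85), 2), Mul(Rational(1, 112), 31)) = Add(Pow(75, 2), Rational(31, 112)) = Add(5625, Rational(31, 112)) = Rational(630031, 112)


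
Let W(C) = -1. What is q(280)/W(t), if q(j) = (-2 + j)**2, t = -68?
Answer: -77284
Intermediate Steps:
q(280)/W(t) = (-2 + 280)**2/(-1) = 278**2*(-1) = 77284*(-1) = -77284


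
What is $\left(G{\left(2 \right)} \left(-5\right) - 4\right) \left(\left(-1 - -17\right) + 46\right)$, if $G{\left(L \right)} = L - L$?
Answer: $-248$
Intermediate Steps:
$G{\left(L \right)} = 0$
$\left(G{\left(2 \right)} \left(-5\right) - 4\right) \left(\left(-1 - -17\right) + 46\right) = \left(0 \left(-5\right) - 4\right) \left(\left(-1 - -17\right) + 46\right) = \left(0 - 4\right) \left(\left(-1 + 17\right) + 46\right) = - 4 \left(16 + 46\right) = \left(-4\right) 62 = -248$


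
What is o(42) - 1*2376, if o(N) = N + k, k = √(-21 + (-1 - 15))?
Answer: -2334 + I*√37 ≈ -2334.0 + 6.0828*I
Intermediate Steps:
k = I*√37 (k = √(-21 - 16) = √(-37) = I*√37 ≈ 6.0828*I)
o(N) = N + I*√37
o(42) - 1*2376 = (42 + I*√37) - 1*2376 = (42 + I*√37) - 2376 = -2334 + I*√37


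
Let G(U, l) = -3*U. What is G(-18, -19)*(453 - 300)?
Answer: 8262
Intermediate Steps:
G(-18, -19)*(453 - 300) = (-3*(-18))*(453 - 300) = 54*153 = 8262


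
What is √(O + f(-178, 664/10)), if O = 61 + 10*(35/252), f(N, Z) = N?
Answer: I*√4162/6 ≈ 10.752*I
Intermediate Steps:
O = 1123/18 (O = 61 + 10*(35*(1/252)) = 61 + 10*(5/36) = 61 + 25/18 = 1123/18 ≈ 62.389)
√(O + f(-178, 664/10)) = √(1123/18 - 178) = √(-2081/18) = I*√4162/6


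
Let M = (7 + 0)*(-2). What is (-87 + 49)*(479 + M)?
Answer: -17670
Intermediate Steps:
M = -14 (M = 7*(-2) = -14)
(-87 + 49)*(479 + M) = (-87 + 49)*(479 - 14) = -38*465 = -17670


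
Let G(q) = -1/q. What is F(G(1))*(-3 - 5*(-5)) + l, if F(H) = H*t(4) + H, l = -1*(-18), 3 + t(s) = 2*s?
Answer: -114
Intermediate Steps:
t(s) = -3 + 2*s
l = 18
F(H) = 6*H (F(H) = H*(-3 + 2*4) + H = H*(-3 + 8) + H = H*5 + H = 5*H + H = 6*H)
F(G(1))*(-3 - 5*(-5)) + l = (6*(-1/1))*(-3 - 5*(-5)) + 18 = (6*(-1*1))*(-3 + 25) + 18 = (6*(-1))*22 + 18 = -6*22 + 18 = -132 + 18 = -114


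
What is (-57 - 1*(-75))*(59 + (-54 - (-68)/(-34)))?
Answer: 54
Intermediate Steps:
(-57 - 1*(-75))*(59 + (-54 - (-68)/(-34))) = (-57 + 75)*(59 + (-54 - (-68)*(-1)/34)) = 18*(59 + (-54 - 1*2)) = 18*(59 + (-54 - 2)) = 18*(59 - 56) = 18*3 = 54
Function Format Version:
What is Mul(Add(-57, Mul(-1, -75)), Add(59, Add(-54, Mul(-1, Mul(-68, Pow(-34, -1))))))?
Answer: 54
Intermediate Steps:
Mul(Add(-57, Mul(-1, -75)), Add(59, Add(-54, Mul(-1, Mul(-68, Pow(-34, -1)))))) = Mul(Add(-57, 75), Add(59, Add(-54, Mul(-1, Mul(-68, Rational(-1, 34)))))) = Mul(18, Add(59, Add(-54, Mul(-1, 2)))) = Mul(18, Add(59, Add(-54, -2))) = Mul(18, Add(59, -56)) = Mul(18, 3) = 54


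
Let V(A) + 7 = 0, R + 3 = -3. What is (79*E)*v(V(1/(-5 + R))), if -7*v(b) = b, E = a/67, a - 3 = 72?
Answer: 5925/67 ≈ 88.433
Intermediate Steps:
R = -6 (R = -3 - 3 = -6)
a = 75 (a = 3 + 72 = 75)
E = 75/67 ≈ 1.1194
V(A) = -7 (V(A) = -7 + 0 = -7)
v(b) = -b/7
(79*E)*v(V(1/(-5 + R))) = (79*(75/67))*(-1/7*(-7)) = (5925/67)*1 = 5925/67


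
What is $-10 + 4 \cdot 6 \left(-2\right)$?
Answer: $-58$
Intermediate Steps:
$-10 + 4 \cdot 6 \left(-2\right) = -10 + 24 \left(-2\right) = -10 - 48 = -58$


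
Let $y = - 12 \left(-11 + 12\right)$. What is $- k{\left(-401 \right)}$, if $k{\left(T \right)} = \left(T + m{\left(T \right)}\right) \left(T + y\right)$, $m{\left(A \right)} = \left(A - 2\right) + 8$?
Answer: $-328748$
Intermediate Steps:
$y = -12$ ($y = \left(-12\right) 1 = -12$)
$m{\left(A \right)} = 6 + A$ ($m{\left(A \right)} = \left(-2 + A\right) + 8 = 6 + A$)
$k{\left(T \right)} = \left(-12 + T\right) \left(6 + 2 T\right)$ ($k{\left(T \right)} = \left(T + \left(6 + T\right)\right) \left(T - 12\right) = \left(6 + 2 T\right) \left(-12 + T\right) = \left(-12 + T\right) \left(6 + 2 T\right)$)
$- k{\left(-401 \right)} = - (-72 - -7218 + 2 \left(-401\right)^{2}) = - (-72 + 7218 + 2 \cdot 160801) = - (-72 + 7218 + 321602) = \left(-1\right) 328748 = -328748$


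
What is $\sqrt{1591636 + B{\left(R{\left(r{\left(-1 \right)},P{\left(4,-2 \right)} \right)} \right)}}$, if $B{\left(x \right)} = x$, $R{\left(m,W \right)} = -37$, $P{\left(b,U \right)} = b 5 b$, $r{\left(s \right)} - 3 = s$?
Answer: $\sqrt{1591599} \approx 1261.6$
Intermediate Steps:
$r{\left(s \right)} = 3 + s$
$P{\left(b,U \right)} = 5 b^{2}$ ($P{\left(b,U \right)} = 5 b b = 5 b^{2}$)
$\sqrt{1591636 + B{\left(R{\left(r{\left(-1 \right)},P{\left(4,-2 \right)} \right)} \right)}} = \sqrt{1591636 - 37} = \sqrt{1591599}$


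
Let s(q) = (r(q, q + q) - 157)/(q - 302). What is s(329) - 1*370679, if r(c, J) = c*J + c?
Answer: -3263893/9 ≈ -3.6266e+5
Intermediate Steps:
r(c, J) = c + J*c (r(c, J) = J*c + c = c + J*c)
s(q) = (-157 + q*(1 + 2*q))/(-302 + q) (s(q) = (q*(1 + (q + q)) - 157)/(q - 302) = (q*(1 + 2*q) - 157)/(-302 + q) = (-157 + q*(1 + 2*q))/(-302 + q))
s(329) - 1*370679 = (-157 + 329*(1 + 2*329))/(-302 + 329) - 1*370679 = (-157 + 329*(1 + 658))/27 - 370679 = (-157 + 329*659)/27 - 370679 = (-157 + 216811)/27 - 370679 = (1/27)*216654 - 370679 = 72218/9 - 370679 = -3263893/9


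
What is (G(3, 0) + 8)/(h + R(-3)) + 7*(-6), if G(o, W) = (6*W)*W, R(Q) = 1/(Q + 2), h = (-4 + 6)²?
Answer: -118/3 ≈ -39.333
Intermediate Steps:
h = 4 (h = 2² = 4)
R(Q) = 1/(2 + Q)
G(o, W) = 6*W²
(G(3, 0) + 8)/(h + R(-3)) + 7*(-6) = (6*0² + 8)/(4 + 1/(2 - 3)) + 7*(-6) = (6*0 + 8)/(4 + 1/(-1)) - 42 = (0 + 8)/(4 - 1) - 42 = 8/3 - 42 = -118/3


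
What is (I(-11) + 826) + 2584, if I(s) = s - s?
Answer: 3410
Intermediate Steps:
I(s) = 0
(I(-11) + 826) + 2584 = (0 + 826) + 2584 = 826 + 2584 = 3410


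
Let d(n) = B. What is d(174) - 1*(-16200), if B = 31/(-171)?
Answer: 2770169/171 ≈ 16200.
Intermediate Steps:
B = -31/171 (B = 31*(-1/171) = -31/171 ≈ -0.18129)
d(n) = -31/171
d(174) - 1*(-16200) = -31/171 - 1*(-16200) = -31/171 + 16200 = 2770169/171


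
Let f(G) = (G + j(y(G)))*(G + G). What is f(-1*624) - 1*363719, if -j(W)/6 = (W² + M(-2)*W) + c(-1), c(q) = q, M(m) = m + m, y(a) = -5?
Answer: 744505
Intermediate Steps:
M(m) = 2*m
j(W) = 6 - 6*W² + 24*W (j(W) = -6*((W² + (2*(-2))*W) - 1) = -6*((W² - 4*W) - 1) = -6*(-1 + W² - 4*W) = 6 - 6*W² + 24*W)
f(G) = 2*G*(-264 + G) (f(G) = (G + (6 - 6*(-5)² + 24*(-5)))*(G + G) = (G + (6 - 6*25 - 120))*(2*G) = (G + (6 - 150 - 120))*(2*G) = (G - 264)*(2*G) = (-264 + G)*(2*G) = 2*G*(-264 + G))
f(-1*624) - 1*363719 = 2*(-1*624)*(-264 - 1*624) - 1*363719 = 2*(-624)*(-264 - 624) - 363719 = 2*(-624)*(-888) - 363719 = 1108224 - 363719 = 744505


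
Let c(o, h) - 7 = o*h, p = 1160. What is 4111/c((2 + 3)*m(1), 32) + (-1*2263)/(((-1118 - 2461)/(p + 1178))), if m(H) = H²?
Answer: 898292567/597693 ≈ 1502.9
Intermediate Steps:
c(o, h) = 7 + h*o (c(o, h) = 7 + o*h = 7 + h*o)
4111/c((2 + 3)*m(1), 32) + (-1*2263)/(((-1118 - 2461)/(p + 1178))) = 4111/(7 + 32*((2 + 3)*1²)) + (-1*2263)/(((-1118 - 2461)/(1160 + 1178))) = 4111/(7 + 32*(5*1)) - 2263/((-3579/2338)) = 4111/(7 + 32*5) - 2263/((-3579*1/2338)) = 4111/(7 + 160) - 2263/(-3579/2338) = 4111/167 - 2263*(-2338/3579) = 4111*(1/167) + 5290894/3579 = 4111/167 + 5290894/3579 = 898292567/597693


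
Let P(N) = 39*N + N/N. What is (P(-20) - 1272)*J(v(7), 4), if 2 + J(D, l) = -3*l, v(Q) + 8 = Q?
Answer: 28714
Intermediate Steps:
v(Q) = -8 + Q
J(D, l) = -2 - 3*l
P(N) = 1 + 39*N (P(N) = 39*N + 1 = 1 + 39*N)
(P(-20) - 1272)*J(v(7), 4) = ((1 + 39*(-20)) - 1272)*(-2 - 3*4) = ((1 - 780) - 1272)*(-2 - 12) = (-779 - 1272)*(-14) = -2051*(-14) = 28714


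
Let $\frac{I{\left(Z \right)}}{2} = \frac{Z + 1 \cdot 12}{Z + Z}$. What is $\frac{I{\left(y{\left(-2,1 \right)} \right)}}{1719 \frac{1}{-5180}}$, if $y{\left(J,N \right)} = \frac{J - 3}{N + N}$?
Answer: $\frac{19684}{1719} \approx 11.451$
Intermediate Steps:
$y{\left(J,N \right)} = \frac{-3 + J}{2 N}$
$I{\left(Z \right)} = \frac{12 + Z}{Z}$ ($I{\left(Z \right)} = 2 \frac{Z + 1 \cdot 12}{Z + Z} = 2 \frac{Z + 12}{2 Z} = 2 \left(12 + Z\right) \frac{1}{2 Z} = 2 \frac{12 + Z}{2 Z} = \frac{12 + Z}{Z}$)
$\frac{I{\left(y{\left(-2,1 \right)} \right)}}{1719 \frac{1}{-5180}} = \frac{\frac{1}{\frac{1}{2} \cdot 1^{-1} \left(-3 - 2\right)} \left(12 + \frac{-3 - 2}{2 \cdot 1}\right)}{1719 \frac{1}{-5180}} = \frac{\frac{1}{\frac{1}{2} \cdot 1 \left(-5\right)} \left(12 + \frac{1}{2} \cdot 1 \left(-5\right)\right)}{1719 \left(- \frac{1}{5180}\right)} = \frac{\frac{1}{- \frac{5}{2}} \left(12 - \frac{5}{2}\right)}{- \frac{1719}{5180}} = \left(- \frac{2}{5}\right) \frac{19}{2} \left(- \frac{5180}{1719}\right) = \left(- \frac{19}{5}\right) \left(- \frac{5180}{1719}\right) = \frac{19684}{1719}$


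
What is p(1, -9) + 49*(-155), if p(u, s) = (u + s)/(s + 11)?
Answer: -7599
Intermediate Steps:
p(u, s) = (s + u)/(11 + s)
p(1, -9) + 49*(-155) = (-9 + 1)/(11 - 9) + 49*(-155) = -8/2 - 7595 = (1/2)*(-8) - 7595 = -4 - 7595 = -7599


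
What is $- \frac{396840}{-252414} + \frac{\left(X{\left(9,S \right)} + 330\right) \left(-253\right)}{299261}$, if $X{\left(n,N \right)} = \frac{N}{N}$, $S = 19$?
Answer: $\frac{16270138273}{12589611009} \approx 1.2923$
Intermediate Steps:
$X{\left(n,N \right)} = 1$
$- \frac{396840}{-252414} + \frac{\left(X{\left(9,S \right)} + 330\right) \left(-253\right)}{299261} = - \frac{396840}{-252414} + \frac{\left(1 + 330\right) \left(-253\right)}{299261} = \left(-396840\right) \left(- \frac{1}{252414}\right) + 331 \left(-253\right) \frac{1}{299261} = \frac{66140}{42069} - \frac{83743}{299261} = \frac{16270138273}{12589611009}$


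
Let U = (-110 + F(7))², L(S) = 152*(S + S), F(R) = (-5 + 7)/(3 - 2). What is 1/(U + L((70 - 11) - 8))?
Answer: 1/27168 ≈ 3.6808e-5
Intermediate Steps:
F(R) = 2 (F(R) = 2/1 = 2*1 = 2)
L(S) = 304*S (L(S) = 152*(2*S) = 304*S)
U = 11664 (U = (-110 + 2)² = (-108)² = 11664)
1/(U + L((70 - 11) - 8)) = 1/(11664 + 304*((70 - 11) - 8)) = 1/(11664 + 304*(59 - 8)) = 1/(11664 + 304*51) = 1/(11664 + 15504) = 1/27168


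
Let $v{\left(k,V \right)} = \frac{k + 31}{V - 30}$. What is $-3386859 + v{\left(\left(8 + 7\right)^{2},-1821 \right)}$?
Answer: $- \frac{6269076265}{1851} \approx -3.3869 \cdot 10^{6}$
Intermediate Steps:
$v{\left(k,V \right)} = \frac{31 + k}{-30 + V}$
$-3386859 + v{\left(\left(8 + 7\right)^{2},-1821 \right)} = -3386859 + \frac{31 + \left(8 + 7\right)^{2}}{-30 - 1821} = -3386859 + \frac{31 + 15^{2}}{-1851} = -3386859 - \frac{31 + 225}{1851} = -3386859 - \frac{256}{1851} = - \frac{6269076265}{1851}$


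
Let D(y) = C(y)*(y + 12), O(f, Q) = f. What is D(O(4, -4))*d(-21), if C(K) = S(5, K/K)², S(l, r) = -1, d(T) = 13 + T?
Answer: -128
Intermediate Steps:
C(K) = 1 (C(K) = (-1)² = 1)
D(y) = 12 + y (D(y) = 1*(y + 12) = 1*(12 + y) = 12 + y)
D(O(4, -4))*d(-21) = (12 + 4)*(13 - 21) = 16*(-8) = -128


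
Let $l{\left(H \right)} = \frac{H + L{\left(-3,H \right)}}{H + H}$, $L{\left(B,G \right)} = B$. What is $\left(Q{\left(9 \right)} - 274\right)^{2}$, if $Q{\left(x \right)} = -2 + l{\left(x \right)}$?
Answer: $\frac{683929}{9} \approx 75992.0$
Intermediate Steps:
$l{\left(H \right)} = \frac{-3 + H}{2 H}$ ($l{\left(H \right)} = \frac{H - 3}{H + H} = \frac{-3 + H}{2 H}$)
$Q{\left(x \right)} = -2 + \frac{-3 + x}{2 x}$
$\left(Q{\left(9 \right)} - 274\right)^{2} = \left(\frac{3 \left(-1 - 9\right)}{2 \cdot 9} - 274\right)^{2} = \left(\frac{3}{2} \cdot \frac{1}{9} \left(-1 - 9\right) - 274\right)^{2} = \left(\frac{3}{2} \cdot \frac{1}{9} \left(-10\right) - 274\right)^{2} = \left(- \frac{5}{3} - 274\right)^{2} = \left(- \frac{827}{3}\right)^{2} = \frac{683929}{9}$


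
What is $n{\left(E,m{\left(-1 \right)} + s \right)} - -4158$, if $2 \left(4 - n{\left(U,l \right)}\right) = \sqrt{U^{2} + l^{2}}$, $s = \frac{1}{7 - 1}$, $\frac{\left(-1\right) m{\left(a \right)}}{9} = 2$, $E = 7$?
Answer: $4162 - \frac{\sqrt{13213}}{12} \approx 4152.4$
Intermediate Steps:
$m{\left(a \right)} = -18$ ($m{\left(a \right)} = \left(-9\right) 2 = -18$)
$s = \frac{1}{6} \approx 0.16667$
$n{\left(U,l \right)} = 4 - \frac{\sqrt{U^{2} + l^{2}}}{2}$
$n{\left(E,m{\left(-1 \right)} + s \right)} - -4158 = \left(4 - \frac{\sqrt{7^{2} + \left(-18 + \frac{1}{6}\right)^{2}}}{2}\right) - -4158 = \left(4 - \frac{\sqrt{49 + \left(- \frac{107}{6}\right)^{2}}}{2}\right) + 4158 = \left(4 - \frac{\sqrt{49 + \frac{11449}{36}}}{2}\right) + 4158 = \left(4 - \frac{\sqrt{\frac{13213}{36}}}{2}\right) + 4158 = \left(4 - \frac{\frac{1}{6} \sqrt{13213}}{2}\right) + 4158 = \left(4 - \frac{\sqrt{13213}}{12}\right) + 4158 = 4162 - \frac{\sqrt{13213}}{12}$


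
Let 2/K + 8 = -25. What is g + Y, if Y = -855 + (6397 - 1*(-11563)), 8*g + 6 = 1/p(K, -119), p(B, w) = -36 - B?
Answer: 162285091/9488 ≈ 17104.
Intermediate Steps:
K = -2/33 (K = 2/(-8 - 25) = 2/(-33) = 2*(-1/33) = -2/33 ≈ -0.060606)
g = -7149/9488 (g = -¾ + 1/(8*(-36 - 1*(-2/33))) = -¾ + 1/(8*(-36 + 2/33)) = -¾ + 1/(8*(-1186/33)) = -¾ + (⅛)*(-33/1186) = -¾ - 33/9488 = -7149/9488 ≈ -0.75348)
Y = 17105 (Y = -855 + (6397 + 11563) = -855 + 17960 = 17105)
g + Y = -7149/9488 + 17105 = 162285091/9488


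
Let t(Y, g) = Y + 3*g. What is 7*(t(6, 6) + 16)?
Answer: 280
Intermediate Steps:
7*(t(6, 6) + 16) = 7*((6 + 3*6) + 16) = 7*((6 + 18) + 16) = 7*(24 + 16) = 7*40 = 280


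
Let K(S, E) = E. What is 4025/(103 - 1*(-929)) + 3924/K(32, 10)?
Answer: 2044909/5160 ≈ 396.30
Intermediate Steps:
4025/(103 - 1*(-929)) + 3924/K(32, 10) = 4025/(103 - 1*(-929)) + 3924/10 = 4025/(103 + 929) + 3924*(⅒) = 4025/1032 + 1962/5 = 2044909/5160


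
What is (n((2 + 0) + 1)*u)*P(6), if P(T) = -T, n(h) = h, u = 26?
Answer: -468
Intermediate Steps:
(n((2 + 0) + 1)*u)*P(6) = (((2 + 0) + 1)*26)*(-1*6) = ((2 + 1)*26)*(-6) = (3*26)*(-6) = 78*(-6) = -468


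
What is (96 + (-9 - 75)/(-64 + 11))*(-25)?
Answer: -129300/53 ≈ -2439.6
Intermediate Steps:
(96 + (-9 - 75)/(-64 + 11))*(-25) = (96 - 84/(-53))*(-25) = (96 - 84*(-1/53))*(-25) = (96 + 84/53)*(-25) = (5172/53)*(-25) = -129300/53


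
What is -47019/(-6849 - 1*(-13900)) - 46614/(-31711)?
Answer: -1162344195/223594261 ≈ -5.1985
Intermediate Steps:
-47019/(-6849 - 1*(-13900)) - 46614/(-31711) = -47019/(-6849 + 13900) - 46614*(-1/31711) = -47019/7051 + 46614/31711 = -1162344195/223594261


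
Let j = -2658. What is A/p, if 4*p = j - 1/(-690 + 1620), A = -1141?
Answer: 4244520/2471941 ≈ 1.7171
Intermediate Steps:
p = -2471941/3720 (p = (-2658 - 1/(-690 + 1620))/4 = (-2658 - 1/930)/4 = (1/4)*(-2471941/930) = -2471941/3720 ≈ -664.50)
A/p = -1141/(-2471941/3720) = -1141*(-3720/2471941) = 4244520/2471941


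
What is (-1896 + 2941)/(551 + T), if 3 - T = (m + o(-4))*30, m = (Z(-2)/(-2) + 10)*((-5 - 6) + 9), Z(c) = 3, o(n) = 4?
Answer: 1045/944 ≈ 1.1070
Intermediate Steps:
m = -17 (m = (3/(-2) + 10)*((-5 - 6) + 9) = (3*(-½) + 10)*(-11 + 9) = (-3/2 + 10)*(-2) = (17/2)*(-2) = -17)
T = 393 (T = 3 - (-17 + 4)*30 = 3 - (-13)*30 = 3 - 1*(-390) = 3 + 390 = 393)
(-1896 + 2941)/(551 + T) = (-1896 + 2941)/(551 + 393) = 1045/944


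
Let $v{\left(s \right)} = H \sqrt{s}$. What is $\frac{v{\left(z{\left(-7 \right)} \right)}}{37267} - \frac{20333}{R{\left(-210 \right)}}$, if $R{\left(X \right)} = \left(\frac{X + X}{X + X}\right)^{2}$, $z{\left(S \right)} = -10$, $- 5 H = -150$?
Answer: $-20333 + \frac{30 i \sqrt{10}}{37267} \approx -20333.0 + 0.0025456 i$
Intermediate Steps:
$H = 30$ ($H = \left(- \frac{1}{5}\right) \left(-150\right) = 30$)
$v{\left(s \right)} = 30 \sqrt{s}$
$R{\left(X \right)} = 1$ ($R{\left(X \right)} = \left(\frac{2 X}{2 X}\right)^{2} = \left(2 X \frac{1}{2 X}\right)^{2} = 1^{2} = 1$)
$\frac{v{\left(z{\left(-7 \right)} \right)}}{37267} - \frac{20333}{R{\left(-210 \right)}} = \frac{30 \sqrt{-10}}{37267} - \frac{20333}{1} = 30 i \sqrt{10} \cdot \frac{1}{37267} - 20333 = \frac{30 i \sqrt{10}}{37267} - 20333 = -20333 + \frac{30 i \sqrt{10}}{37267}$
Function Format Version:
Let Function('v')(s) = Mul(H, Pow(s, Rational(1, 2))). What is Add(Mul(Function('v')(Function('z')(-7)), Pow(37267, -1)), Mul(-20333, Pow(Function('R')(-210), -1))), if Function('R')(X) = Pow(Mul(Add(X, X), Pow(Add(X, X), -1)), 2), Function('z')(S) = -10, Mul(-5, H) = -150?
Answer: Add(-20333, Mul(Rational(30, 37267), I, Pow(10, Rational(1, 2)))) ≈ Add(-20333., Mul(0.0025456, I))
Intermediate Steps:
H = 30 (H = Mul(Rational(-1, 5), -150) = 30)
Function('v')(s) = Mul(30, Pow(s, Rational(1, 2)))
Function('R')(X) = 1 (Function('R')(X) = Pow(Mul(Mul(2, X), Pow(Mul(2, X), -1)), 2) = Pow(Mul(Mul(2, X), Mul(Rational(1, 2), Pow(X, -1))), 2) = Pow(1, 2) = 1)
Add(Mul(Function('v')(Function('z')(-7)), Pow(37267, -1)), Mul(-20333, Pow(Function('R')(-210), -1))) = Add(Mul(Mul(30, Pow(-10, Rational(1, 2))), Pow(37267, -1)), Mul(-20333, Pow(1, -1))) = Add(Mul(Mul(30, Mul(I, Pow(10, Rational(1, 2)))), Rational(1, 37267)), Mul(-20333, 1)) = Add(Mul(Mul(30, I, Pow(10, Rational(1, 2))), Rational(1, 37267)), -20333) = Add(Mul(Rational(30, 37267), I, Pow(10, Rational(1, 2))), -20333) = Add(-20333, Mul(Rational(30, 37267), I, Pow(10, Rational(1, 2))))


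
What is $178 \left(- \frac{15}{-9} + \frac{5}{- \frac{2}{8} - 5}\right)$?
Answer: $\frac{890}{7} \approx 127.14$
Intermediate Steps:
$178 \left(- \frac{15}{-9} + \frac{5}{- \frac{2}{8} - 5}\right) = 178 \left(\left(-15\right) \left(- \frac{1}{9}\right) + \frac{5}{\left(-2\right) \frac{1}{8} - 5}\right) = 178 \left(\frac{5}{3} + \frac{5}{- \frac{1}{4} - 5}\right) = 178 \left(\frac{5}{3} + \frac{5}{- \frac{21}{4}}\right) = 178 \left(\frac{5}{3} + 5 \left(- \frac{4}{21}\right)\right) = 178 \left(\frac{5}{3} - \frac{20}{21}\right) = 178 \cdot \frac{5}{7} = \frac{890}{7}$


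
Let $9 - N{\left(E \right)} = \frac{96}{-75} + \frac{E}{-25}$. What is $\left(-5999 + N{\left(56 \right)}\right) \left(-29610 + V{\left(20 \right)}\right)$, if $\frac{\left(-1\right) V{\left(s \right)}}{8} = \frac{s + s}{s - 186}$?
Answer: $\frac{73557975028}{415} \approx 1.7725 \cdot 10^{8}$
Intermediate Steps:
$V{\left(s \right)} = - \frac{16 s}{-186 + s}$ ($V{\left(s \right)} = - 8 \frac{s + s}{s - 186} = - 8 \frac{2 s}{-186 + s} = - \frac{16 s}{-186 + s}$)
$N{\left(E \right)} = \frac{257}{25} + \frac{E}{25}$ ($N{\left(E \right)} = 9 - \left(\frac{96}{-75} + \frac{E}{-25}\right) = 9 - \left(96 \left(- \frac{1}{75}\right) + E \left(- \frac{1}{25}\right)\right) = 9 - \left(- \frac{32}{25} - \frac{E}{25}\right) = 9 + \left(\frac{32}{25} + \frac{E}{25}\right) = \frac{257}{25} + \frac{E}{25}$)
$\left(-5999 + N{\left(56 \right)}\right) \left(-29610 + V{\left(20 \right)}\right) = \left(-5999 + \left(\frac{257}{25} + \frac{1}{25} \cdot 56\right)\right) \left(-29610 - \frac{320}{-186 + 20}\right) = \left(-5999 + \left(\frac{257}{25} + \frac{56}{25}\right)\right) \left(-29610 - \frac{320}{-166}\right) = \left(-5999 + \frac{313}{25}\right) \left(-29610 - 320 \left(- \frac{1}{166}\right)\right) = - \frac{149662 \left(-29610 + \frac{160}{83}\right)}{25} = \left(- \frac{149662}{25}\right) \left(- \frac{2457470}{83}\right) = \frac{73557975028}{415}$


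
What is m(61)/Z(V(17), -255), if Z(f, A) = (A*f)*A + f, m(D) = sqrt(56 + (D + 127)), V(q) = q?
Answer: sqrt(61)/552721 ≈ 1.4131e-5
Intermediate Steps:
m(D) = sqrt(183 + D) (m(D) = sqrt(56 + (127 + D)) = sqrt(183 + D))
Z(f, A) = f + f*A**2 (Z(f, A) = f*A**2 + f = f + f*A**2)
m(61)/Z(V(17), -255) = sqrt(183 + 61)/((17*(1 + (-255)**2))) = sqrt(244)/((17*(1 + 65025))) = (2*sqrt(61))/((17*65026)) = (2*sqrt(61))/1105442 = (2*sqrt(61))*(1/1105442) = sqrt(61)/552721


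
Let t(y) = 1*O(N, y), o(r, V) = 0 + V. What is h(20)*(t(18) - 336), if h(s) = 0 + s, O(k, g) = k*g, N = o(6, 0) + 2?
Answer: -6000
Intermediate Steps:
o(r, V) = V
N = 2 (N = 0 + 2 = 2)
O(k, g) = g*k
h(s) = s
t(y) = 2*y (t(y) = 1*(y*2) = 1*(2*y) = 2*y)
h(20)*(t(18) - 336) = 20*(2*18 - 336) = 20*(36 - 336) = 20*(-300) = -6000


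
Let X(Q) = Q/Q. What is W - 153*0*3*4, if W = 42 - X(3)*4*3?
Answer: 30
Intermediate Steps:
X(Q) = 1
W = 30 (W = 42 - 1*4*3 = 42 - 4*3 = 42 - 1*12 = 42 - 12 = 30)
W - 153*0*3*4 = 30 - 153*0*3*4 = 30 - 0*4 = 30 - 153*0 = 30 + 0 = 30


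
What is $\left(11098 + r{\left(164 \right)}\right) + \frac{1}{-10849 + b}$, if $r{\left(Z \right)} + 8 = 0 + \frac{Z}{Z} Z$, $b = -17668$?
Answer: $\frac{320930317}{28517} \approx 11254.0$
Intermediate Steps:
$r{\left(Z \right)} = -8 + Z$ ($r{\left(Z \right)} = -8 + \left(0 + \frac{Z}{Z} Z\right) = -8 + \left(0 + 1 Z\right) = -8 + \left(0 + Z\right) = -8 + Z$)
$\left(11098 + r{\left(164 \right)}\right) + \frac{1}{-10849 + b} = \left(11098 + \left(-8 + 164\right)\right) + \frac{1}{-10849 - 17668} = \left(11098 + 156\right) + \frac{1}{-28517} = 11254 - \frac{1}{28517} = \frac{320930317}{28517}$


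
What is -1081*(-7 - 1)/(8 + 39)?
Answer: 184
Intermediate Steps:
-1081*(-7 - 1)/(8 + 39) = -(-8648)/47 = -1081*(-8/47) = 184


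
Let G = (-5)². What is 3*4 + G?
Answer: 37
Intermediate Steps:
G = 25
3*4 + G = 3*4 + 25 = 12 + 25 = 37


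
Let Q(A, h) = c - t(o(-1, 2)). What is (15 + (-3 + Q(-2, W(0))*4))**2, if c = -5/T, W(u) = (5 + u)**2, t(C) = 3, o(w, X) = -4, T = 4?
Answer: 25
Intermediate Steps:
c = -5/4 ≈ -1.2500
Q(A, h) = -17/4 (Q(A, h) = -5/4 - 1*3 = -5/4 - 3 = -17/4)
(15 + (-3 + Q(-2, W(0))*4))**2 = (15 + (-3 - 17/4*4))**2 = (15 + (-3 - 17))**2 = (15 - 20)**2 = (-5)**2 = 25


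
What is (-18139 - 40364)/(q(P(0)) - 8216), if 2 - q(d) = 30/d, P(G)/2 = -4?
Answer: 78004/10947 ≈ 7.1256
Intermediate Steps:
P(G) = -8 (P(G) = 2*(-4) = -8)
q(d) = 2 - 30/d
(-18139 - 40364)/(q(P(0)) - 8216) = (-18139 - 40364)/((2 - 30/(-8)) - 8216) = -58503/((2 - 30*(-⅛)) - 8216) = -58503/((2 + 15/4) - 8216) = -58503/(23/4 - 8216) = -58503/(-32841/4) = -58503*(-4/32841) = 78004/10947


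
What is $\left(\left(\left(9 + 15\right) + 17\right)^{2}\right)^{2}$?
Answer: $2825761$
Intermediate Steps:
$\left(\left(\left(9 + 15\right) + 17\right)^{2}\right)^{2} = \left(\left(24 + 17\right)^{2}\right)^{2} = \left(41^{2}\right)^{2} = 1681^{2} = 2825761$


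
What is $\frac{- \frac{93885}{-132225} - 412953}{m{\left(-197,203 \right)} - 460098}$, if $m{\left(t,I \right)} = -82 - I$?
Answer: $\frac{3640174436}{4058276145} \approx 0.89698$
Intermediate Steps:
$\frac{- \frac{93885}{-132225} - 412953}{m{\left(-197,203 \right)} - 460098} = \frac{- \frac{93885}{-132225} - 412953}{\left(-82 - 203\right) - 460098} = \frac{\left(-93885\right) \left(- \frac{1}{132225}\right) - 412953}{\left(-82 - 203\right) - 460098} = \frac{\frac{6259}{8815} - 412953}{-285 - 460098} = - \frac{3640174436}{8815 \left(-460383\right)} = \left(- \frac{3640174436}{8815}\right) \left(- \frac{1}{460383}\right) = \frac{3640174436}{4058276145}$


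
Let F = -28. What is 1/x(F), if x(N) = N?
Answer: -1/28 ≈ -0.035714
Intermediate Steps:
1/x(F) = 1/(-28) = -1/28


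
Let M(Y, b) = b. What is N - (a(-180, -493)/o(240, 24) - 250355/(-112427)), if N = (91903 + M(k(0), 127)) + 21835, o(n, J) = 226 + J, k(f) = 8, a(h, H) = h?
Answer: 45719039098/401525 ≈ 1.1386e+5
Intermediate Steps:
N = 113865 (N = (91903 + 127) + 21835 = 92030 + 21835 = 113865)
N - (a(-180, -493)/o(240, 24) - 250355/(-112427)) = 113865 - (-180/(226 + 24) - 250355/(-112427)) = 113865 - (-180/250 - 250355*(-1/112427)) = 113865 - (-180*1/250 + 35765/16061) = 113865 - (-18/25 + 35765/16061) = 113865 - 1*605027/401525 = 113865 - 605027/401525 = 45719039098/401525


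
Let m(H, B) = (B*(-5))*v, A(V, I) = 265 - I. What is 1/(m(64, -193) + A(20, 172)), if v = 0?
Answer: 1/93 ≈ 0.010753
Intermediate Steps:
m(H, B) = 0 (m(H, B) = (B*(-5))*0 = -5*B*0 = 0)
1/(m(64, -193) + A(20, 172)) = 1/(0 + (265 - 1*172)) = 1/(0 + (265 - 172)) = 1/(0 + 93) = 1/93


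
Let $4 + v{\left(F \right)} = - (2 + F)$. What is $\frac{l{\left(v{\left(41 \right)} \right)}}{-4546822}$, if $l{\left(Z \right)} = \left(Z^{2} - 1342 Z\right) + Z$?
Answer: $- \frac{32618}{2273411} \approx -0.014348$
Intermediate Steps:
$v{\left(F \right)} = -6 - F$ ($v{\left(F \right)} = -4 - \left(2 + F\right) = -6 - F$)
$l{\left(Z \right)} = Z^{2} - 1341 Z$
$\frac{l{\left(v{\left(41 \right)} \right)}}{-4546822} = \frac{\left(-6 - 41\right) \left(-1341 - 47\right)}{-4546822} = \left(-6 - 41\right) \left(-1341 - 47\right) \left(- \frac{1}{4546822}\right) = - 47 \left(-1341 - 47\right) \left(- \frac{1}{4546822}\right) = \left(-47\right) \left(-1388\right) \left(- \frac{1}{4546822}\right) = 65236 \left(- \frac{1}{4546822}\right) = - \frac{32618}{2273411}$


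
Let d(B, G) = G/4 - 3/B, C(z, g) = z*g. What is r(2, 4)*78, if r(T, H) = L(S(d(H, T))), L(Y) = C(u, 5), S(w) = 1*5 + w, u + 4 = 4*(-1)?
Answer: -3120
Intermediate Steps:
u = -8 (u = -4 + 4*(-1) = -4 - 4 = -8)
C(z, g) = g*z
d(B, G) = -3/B + G/4 (d(B, G) = G*(¼) - 3/B = G/4 - 3/B = -3/B + G/4)
S(w) = 5 + w
L(Y) = -40 (L(Y) = 5*(-8) = -40)
r(T, H) = -40
r(2, 4)*78 = -40*78 = -3120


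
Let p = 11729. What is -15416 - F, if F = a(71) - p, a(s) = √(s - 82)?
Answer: -3687 - I*√11 ≈ -3687.0 - 3.3166*I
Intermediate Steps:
a(s) = √(-82 + s)
F = -11729 + I*√11 (F = √(-82 + 71) - 1*11729 = √(-11) - 11729 = I*√11 - 11729 = -11729 + I*√11 ≈ -11729.0 + 3.3166*I)
-15416 - F = -15416 - (-11729 + I*√11) = -15416 + (11729 - I*√11) = -3687 - I*√11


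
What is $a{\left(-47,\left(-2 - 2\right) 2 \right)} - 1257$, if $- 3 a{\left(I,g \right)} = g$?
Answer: $- \frac{3763}{3} \approx -1254.3$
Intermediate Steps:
$a{\left(I,g \right)} = - \frac{g}{3}$
$a{\left(-47,\left(-2 - 2\right) 2 \right)} - 1257 = - \frac{\left(-2 - 2\right) 2}{3} - 1257 = - \frac{\left(-4\right) 2}{3} - 1257 = \left(- \frac{1}{3}\right) \left(-8\right) - 1257 = \frac{8}{3} - 1257 = - \frac{3763}{3}$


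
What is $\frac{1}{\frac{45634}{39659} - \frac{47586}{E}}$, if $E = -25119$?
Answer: $\frac{332064807}{1011164540} \approx 0.3284$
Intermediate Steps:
$\frac{1}{\frac{45634}{39659} - \frac{47586}{E}} = \frac{1}{\frac{45634}{39659} - \frac{47586}{-25119}} = \frac{1}{45634 \cdot \frac{1}{39659} - - \frac{15862}{8373}} = \frac{1}{\frac{45634}{39659} + \frac{15862}{8373}} = \frac{1}{\frac{1011164540}{332064807}} = \frac{332064807}{1011164540}$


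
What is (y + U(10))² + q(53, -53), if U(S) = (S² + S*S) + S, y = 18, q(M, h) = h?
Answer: 51931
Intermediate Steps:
U(S) = S + 2*S² (U(S) = (S² + S²) + S = 2*S² + S = S + 2*S²)
(y + U(10))² + q(53, -53) = (18 + 10*(1 + 2*10))² - 53 = (18 + 10*(1 + 20))² - 53 = (18 + 10*21)² - 53 = (18 + 210)² - 53 = 228² - 53 = 51984 - 53 = 51931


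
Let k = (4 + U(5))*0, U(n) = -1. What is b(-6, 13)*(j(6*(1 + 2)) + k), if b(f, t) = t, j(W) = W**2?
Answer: 4212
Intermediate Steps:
k = 0 (k = (4 - 1)*0 = 3*0 = 0)
b(-6, 13)*(j(6*(1 + 2)) + k) = 13*((6*(1 + 2))**2 + 0) = 13*((6*3)**2 + 0) = 13*(18**2 + 0) = 13*(324 + 0) = 13*324 = 4212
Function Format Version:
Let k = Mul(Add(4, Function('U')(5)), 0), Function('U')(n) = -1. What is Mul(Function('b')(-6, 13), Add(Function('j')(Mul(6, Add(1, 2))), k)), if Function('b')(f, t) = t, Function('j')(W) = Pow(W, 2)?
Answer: 4212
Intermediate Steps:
k = 0 (k = Mul(Add(4, -1), 0) = Mul(3, 0) = 0)
Mul(Function('b')(-6, 13), Add(Function('j')(Mul(6, Add(1, 2))), k)) = Mul(13, Add(Pow(Mul(6, Add(1, 2)), 2), 0)) = Mul(13, Add(Pow(Mul(6, 3), 2), 0)) = Mul(13, Add(Pow(18, 2), 0)) = Mul(13, Add(324, 0)) = Mul(13, 324) = 4212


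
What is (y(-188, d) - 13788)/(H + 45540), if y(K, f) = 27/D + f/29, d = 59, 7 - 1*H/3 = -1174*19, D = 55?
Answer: -21987832/179404005 ≈ -0.12256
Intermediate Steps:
H = 66939 (H = 21 - (-3522)*19 = 21 - 3*(-22306) = 21 + 66918 = 66939)
y(K, f) = 27/55 + f/29
(y(-188, d) - 13788)/(H + 45540) = ((27/55 + (1/29)*59) - 13788)/(66939 + 45540) = ((27/55 + 59/29) - 13788)/112479 = (4028/1595 - 13788)*(1/112479) = -21987832/1595*1/112479 = -21987832/179404005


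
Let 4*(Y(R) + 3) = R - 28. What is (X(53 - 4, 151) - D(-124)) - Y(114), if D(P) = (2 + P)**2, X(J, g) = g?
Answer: -29503/2 ≈ -14752.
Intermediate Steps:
Y(R) = -10 + R/4 (Y(R) = -3 + (R - 28)/4 = -3 + (-28 + R)/4 = -3 + (-7 + R/4) = -10 + R/4)
(X(53 - 4, 151) - D(-124)) - Y(114) = (151 - (2 - 124)**2) - (-10 + (1/4)*114) = (151 - 1*(-122)**2) - (-10 + 57/2) = (151 - 1*14884) - 1*37/2 = (151 - 14884) - 37/2 = -14733 - 37/2 = -29503/2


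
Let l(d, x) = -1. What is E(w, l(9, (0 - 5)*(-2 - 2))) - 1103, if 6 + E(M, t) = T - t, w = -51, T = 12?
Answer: -1096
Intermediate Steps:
E(M, t) = 6 - t (E(M, t) = -6 + (12 - t) = 6 - t)
E(w, l(9, (0 - 5)*(-2 - 2))) - 1103 = (6 - 1*(-1)) - 1103 = (6 + 1) - 1103 = 7 - 1103 = -1096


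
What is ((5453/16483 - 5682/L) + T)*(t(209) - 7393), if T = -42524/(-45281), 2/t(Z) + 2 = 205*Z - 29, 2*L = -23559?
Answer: -1625449565963811291550/125471091065516633 ≈ -12955.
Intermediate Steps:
L = -23559/2 (L = (½)*(-23559) = -23559/2 ≈ -11780.)
t(Z) = 2/(-31 + 205*Z) (t(Z) = 2/(-2 + (205*Z - 29)) = 2/(-2 + (-29 + 205*Z)) = 2/(-31 + 205*Z))
T = 42524/45281 (T = -42524*(-1/45281) = 42524/45281 ≈ 0.93911)
((5453/16483 - 5682/L) + T)*(t(209) - 7393) = ((5453/16483 - 5682/(-23559/2)) + 42524/45281)*(2/(-31 + 205*209) - 7393) = ((5453*(1/16483) - 5682*(-2/23559)) + 42524/45281)*(2/(-31 + 42845) - 7393) = ((5453/16483 + 3788/7853) + 42524/45281)*(2/42814 - 7393) = (105260013/129440999 + 42524/45281)*(2*(1/42814) - 7393) = 10270627690129*(1/21407 - 7393)/5861217875719 = (10270627690129/5861217875719)*(-158261950/21407) = -1625449565963811291550/125471091065516633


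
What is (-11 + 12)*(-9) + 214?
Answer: 205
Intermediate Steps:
(-11 + 12)*(-9) + 214 = 1*(-9) + 214 = -9 + 214 = 205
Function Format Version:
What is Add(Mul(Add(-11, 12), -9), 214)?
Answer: 205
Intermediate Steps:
Add(Mul(Add(-11, 12), -9), 214) = Add(Mul(1, -9), 214) = Add(-9, 214) = 205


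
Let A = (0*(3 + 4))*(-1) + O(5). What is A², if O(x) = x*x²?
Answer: 15625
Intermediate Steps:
O(x) = x³
A = 125 (A = (0*(3 + 4))*(-1) + 5³ = (0*7)*(-1) + 125 = 0*(-1) + 125 = 0 + 125 = 125)
A² = 125² = 15625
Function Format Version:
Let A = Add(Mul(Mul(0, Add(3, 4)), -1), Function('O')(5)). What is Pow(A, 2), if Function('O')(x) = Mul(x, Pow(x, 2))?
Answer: 15625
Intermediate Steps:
Function('O')(x) = Pow(x, 3)
A = 125 (A = Add(Mul(Mul(0, Add(3, 4)), -1), Pow(5, 3)) = Add(Mul(Mul(0, 7), -1), 125) = Add(Mul(0, -1), 125) = Add(0, 125) = 125)
Pow(A, 2) = Pow(125, 2) = 15625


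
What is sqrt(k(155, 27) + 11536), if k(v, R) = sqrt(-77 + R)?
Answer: sqrt(11536 + 5*I*sqrt(2)) ≈ 107.41 + 0.0329*I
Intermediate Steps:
sqrt(k(155, 27) + 11536) = sqrt(sqrt(-77 + 27) + 11536) = sqrt(sqrt(-50) + 11536) = sqrt(5*I*sqrt(2) + 11536) = sqrt(11536 + 5*I*sqrt(2))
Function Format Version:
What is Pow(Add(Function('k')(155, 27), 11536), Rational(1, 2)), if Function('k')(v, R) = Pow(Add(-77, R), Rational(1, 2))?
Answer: Pow(Add(11536, Mul(5, I, Pow(2, Rational(1, 2)))), Rational(1, 2)) ≈ Add(107.41, Mul(0.0329, I))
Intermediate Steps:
Pow(Add(Function('k')(155, 27), 11536), Rational(1, 2)) = Pow(Add(Pow(Add(-77, 27), Rational(1, 2)), 11536), Rational(1, 2)) = Pow(Add(Pow(-50, Rational(1, 2)), 11536), Rational(1, 2)) = Pow(Add(Mul(5, I, Pow(2, Rational(1, 2))), 11536), Rational(1, 2)) = Pow(Add(11536, Mul(5, I, Pow(2, Rational(1, 2)))), Rational(1, 2))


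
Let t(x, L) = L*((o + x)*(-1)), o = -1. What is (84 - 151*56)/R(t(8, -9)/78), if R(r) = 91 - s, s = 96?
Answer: 8372/5 ≈ 1674.4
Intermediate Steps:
t(x, L) = L*(1 - x) (t(x, L) = L*((-1 + x)*(-1)) = L*(1 - x))
R(r) = -5 (R(r) = 91 - 1*96 = 91 - 96 = -5)
(84 - 151*56)/R(t(8, -9)/78) = (84 - 151*56)/(-5) = (84 - 8456)*(-⅕) = -8372*(-⅕) = 8372/5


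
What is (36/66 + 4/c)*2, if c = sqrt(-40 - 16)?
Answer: 12/11 - 2*I*sqrt(14)/7 ≈ 1.0909 - 1.069*I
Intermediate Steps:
c = 2*I*sqrt(14) (c = sqrt(-56) = 2*I*sqrt(14) ≈ 7.4833*I)
(36/66 + 4/c)*2 = (36/66 + 4/((2*I*sqrt(14))))*2 = (36*(1/66) + 4*(-I*sqrt(14)/28))*2 = (6/11 - I*sqrt(14)/7)*2 = 12/11 - 2*I*sqrt(14)/7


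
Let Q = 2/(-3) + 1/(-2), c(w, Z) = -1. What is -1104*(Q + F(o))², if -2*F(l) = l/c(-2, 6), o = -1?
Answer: -9200/3 ≈ -3066.7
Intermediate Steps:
Q = -7/6 (Q = 2*(-⅓) + 1*(-½) = -⅔ - ½ = -7/6 ≈ -1.1667)
F(l) = l/2 (F(l) = -l/(2*(-1)) = -l*(-1)/2 = -(-1)*l/2 = l/2)
-1104*(Q + F(o))² = -1104*(-7/6 + (½)*(-1))² = -1104*(-7/6 - ½)² = -1104*(-5/3)² = -1104*25/9 = -9200/3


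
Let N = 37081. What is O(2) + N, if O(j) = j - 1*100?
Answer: 36983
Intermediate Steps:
O(j) = -100 + j (O(j) = j - 100 = -100 + j)
O(2) + N = (-100 + 2) + 37081 = -98 + 37081 = 36983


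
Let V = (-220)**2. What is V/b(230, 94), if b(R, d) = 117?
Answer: 48400/117 ≈ 413.68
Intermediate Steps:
V = 48400
V/b(230, 94) = 48400/117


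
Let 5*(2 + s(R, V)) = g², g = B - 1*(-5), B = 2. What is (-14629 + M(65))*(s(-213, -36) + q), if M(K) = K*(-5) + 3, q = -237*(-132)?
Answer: -2339218509/5 ≈ -4.6784e+8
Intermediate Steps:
g = 7 (g = 2 - 1*(-5) = 2 + 5 = 7)
s(R, V) = 39/5 (s(R, V) = -2 + (⅕)*7² = -2 + (⅕)*49 = -2 + 49/5 = 39/5)
q = 31284
M(K) = 3 - 5*K (M(K) = -5*K + 3 = 3 - 5*K)
(-14629 + M(65))*(s(-213, -36) + q) = (-14629 + (3 - 5*65))*(39/5 + 31284) = (-14629 + (3 - 325))*(156459/5) = (-14629 - 322)*(156459/5) = -14951*156459/5 = -2339218509/5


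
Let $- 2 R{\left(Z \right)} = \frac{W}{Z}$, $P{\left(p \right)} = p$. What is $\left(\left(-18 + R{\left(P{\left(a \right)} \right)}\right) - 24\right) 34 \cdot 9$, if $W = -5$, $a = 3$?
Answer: $-12597$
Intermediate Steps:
$R{\left(Z \right)} = \frac{5}{2 Z}$ ($R{\left(Z \right)} = - \frac{\left(-5\right) \frac{1}{Z}}{2} = \frac{5}{2 Z}$)
$\left(\left(-18 + R{\left(P{\left(a \right)} \right)}\right) - 24\right) 34 \cdot 9 = \left(\left(-18 + \frac{5}{2 \cdot 3}\right) - 24\right) 34 \cdot 9 = \left(\left(-18 + \frac{5}{2} \cdot \frac{1}{3}\right) - 24\right) 306 = \left(\left(-18 + \frac{5}{6}\right) - 24\right) 306 = \left(- \frac{103}{6} - 24\right) 306 = \left(- \frac{247}{6}\right) 306 = -12597$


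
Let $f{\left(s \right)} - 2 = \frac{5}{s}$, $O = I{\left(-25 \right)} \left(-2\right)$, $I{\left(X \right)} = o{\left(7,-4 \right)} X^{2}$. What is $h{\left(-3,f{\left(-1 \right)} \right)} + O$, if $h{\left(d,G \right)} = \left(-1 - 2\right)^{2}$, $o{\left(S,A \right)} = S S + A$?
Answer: $-56241$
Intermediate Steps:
$o{\left(S,A \right)} = A + S^{2}$ ($o{\left(S,A \right)} = S^{2} + A = A + S^{2}$)
$I{\left(X \right)} = 45 X^{2}$ ($I{\left(X \right)} = \left(-4 + 7^{2}\right) X^{2} = \left(-4 + 49\right) X^{2} = 45 X^{2}$)
$O = -56250$ ($O = 45 \left(-25\right)^{2} \left(-2\right) = 45 \cdot 625 \left(-2\right) = 28125 \left(-2\right) = -56250$)
$f{\left(s \right)} = 2 + \frac{5}{s}$
$h{\left(d,G \right)} = 9$ ($h{\left(d,G \right)} = \left(-3\right)^{2} = 9$)
$h{\left(-3,f{\left(-1 \right)} \right)} + O = 9 - 56250 = -56241$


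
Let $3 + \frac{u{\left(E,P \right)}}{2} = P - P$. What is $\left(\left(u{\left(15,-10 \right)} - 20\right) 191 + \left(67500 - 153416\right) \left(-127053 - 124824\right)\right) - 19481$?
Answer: $21640239885$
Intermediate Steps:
$u{\left(E,P \right)} = -6$ ($u{\left(E,P \right)} = -6 + 2 \left(P - P\right) = -6 + 2 \cdot 0 = -6 + 0 = -6$)
$\left(\left(u{\left(15,-10 \right)} - 20\right) 191 + \left(67500 - 153416\right) \left(-127053 - 124824\right)\right) - 19481 = \left(\left(-6 - 20\right) 191 + \left(67500 - 153416\right) \left(-127053 - 124824\right)\right) - 19481 = \left(\left(-26\right) 191 - -21640264332\right) - 19481 = \left(-4966 + 21640264332\right) - 19481 = 21640259366 - 19481 = 21640239885$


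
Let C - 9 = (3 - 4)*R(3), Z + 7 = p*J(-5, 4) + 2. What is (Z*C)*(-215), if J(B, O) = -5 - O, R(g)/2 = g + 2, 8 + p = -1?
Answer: 16340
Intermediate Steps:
p = -9 (p = -8 - 1 = -9)
R(g) = 4 + 2*g (R(g) = 2*(g + 2) = 2*(2 + g) = 4 + 2*g)
Z = 76 (Z = -7 + (-9*(-5 - 1*4) + 2) = -7 + (-9*(-5 - 4) + 2) = -7 + (-9*(-9) + 2) = -7 + (81 + 2) = -7 + 83 = 76)
C = -1 (C = 9 + (3 - 4)*(4 + 2*3) = 9 - (4 + 6) = 9 - 1*10 = 9 - 10 = -1)
(Z*C)*(-215) = (76*(-1))*(-215) = -76*(-215) = 16340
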